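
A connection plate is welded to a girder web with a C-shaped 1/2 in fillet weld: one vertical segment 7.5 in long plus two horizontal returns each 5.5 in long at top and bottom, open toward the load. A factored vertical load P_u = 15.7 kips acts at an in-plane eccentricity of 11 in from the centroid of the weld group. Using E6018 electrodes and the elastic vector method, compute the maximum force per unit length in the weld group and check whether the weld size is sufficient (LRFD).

f_max ≈ 4.35 kip/in; adequate

E60XX → F_EXX = 60 ksi.
Total weld length L_w = 18.5 in. Treat welds as unit-width lines.
Centroid: x̄ = 2×5.5×2.75 / 18.5 = 1.635 in from the vertical weld.
Polar moment about centroid: J = I_x + I_y = [7.5³/12 + 2×5.5×3.75²] + [7.5×1.635² + 2(5.5³/12 + 5.5×1.115²)] = 251.3 in³.
Direct shear f_v = P/L_w = 15.7 / 18.5 = 0.8486 kip/in (vertical).
Torsion M = P·e = 15.7 × 11 = 172.7 kip·in.
Critical point at (x, y) = (3.865, 3.75) from centroid. f_tx = M·y/J = 2.577 kip/in; f_ty = M·x/J = 2.656 kip/in.
Resultant f_max = √[f_tx² + (f_v + f_ty)²] = √[2.577² + (0.8486 + 2.656)²] = 4.35 kip/in.
Capacity per unit length: φr_n = 0.75 × 0.6 × 60 × (0.707 × 0.5) = 9.544 kip/in.
4.35 ≤ 9.544 → adequate.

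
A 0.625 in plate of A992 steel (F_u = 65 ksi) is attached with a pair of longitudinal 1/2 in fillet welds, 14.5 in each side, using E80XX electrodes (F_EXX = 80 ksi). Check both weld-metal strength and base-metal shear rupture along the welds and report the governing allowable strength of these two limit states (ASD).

R_n/Ω ≈ 246 kips (weld metal governs)

t_e = 0.707 × 0.5 = 0.3535 in; L = 29 in.
Weld metal: R_n/Ω = (1/2.0) × 0.6 × 80 × 0.3535 × 29 = 246 kips.
Base metal (shear rupture): R_n/Ω = (1/2.0) × 0.6 × 65 × 0.625 × 29 = 353.4 kips.
Governing: weld metal.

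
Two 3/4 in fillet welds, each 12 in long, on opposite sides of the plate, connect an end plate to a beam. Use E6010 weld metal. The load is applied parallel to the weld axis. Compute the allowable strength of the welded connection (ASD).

R_n/Ω ≈ 229 kip

E60XX → F_EXX = 60 ksi.
Effective throat t_e = 0.707 × 0.75 = 0.5302 in.
Total length L = 24 in; A_we = 0.5302 × 24 = 12.73 in².
F_nw = 0.6 F_EXX = 0.6 × 60 = 36 ksi.
R_n = 36 × 12.73 = 458.1 kip; R_n/Ω = 458.1/2.0 = 229.1 kip.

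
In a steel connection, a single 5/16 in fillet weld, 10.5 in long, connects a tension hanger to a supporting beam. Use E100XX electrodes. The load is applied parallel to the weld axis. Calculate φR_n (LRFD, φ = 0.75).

φR_n ≈ 104 kips

E100XX → F_EXX = 100 ksi.
Effective throat t_e = 0.707 × 0.3125 = 0.2209 in.
Total length L = 10.5 in; A_we = 0.2209 × 10.5 = 2.32 in².
F_nw = 0.6 F_EXX = 0.6 × 100 = 60 ksi.
φR_n = 0.75 × 60 × 2.32 = 104.4 kips.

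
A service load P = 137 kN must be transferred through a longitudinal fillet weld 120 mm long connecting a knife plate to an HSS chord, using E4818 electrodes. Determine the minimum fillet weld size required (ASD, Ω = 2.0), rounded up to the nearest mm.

E48XX → F_EXX = 480 MPa.
Total weld length L = 120 mm.
Required throat t_e = P × Ω / (0.6 F_EXX × L) = 137 × 2.0 / (0.6 × 480 × 120 × 10⁻³) = 7.928 mm.
Required leg w = t_e / 0.707 = 11.21 mm → use 12 mm.

w = 12 mm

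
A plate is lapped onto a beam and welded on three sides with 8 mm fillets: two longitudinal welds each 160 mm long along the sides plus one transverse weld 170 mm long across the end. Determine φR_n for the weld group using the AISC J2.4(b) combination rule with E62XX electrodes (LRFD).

φR_n ≈ 832 kN

E62XX → F_EXX = 620 MPa.
t_e = 0.707 × 8 = 5.656 mm.
R_nwl = 0.6 × 620 × 5.656 × 320 × 10⁻³ = 673.3 kN (longitudinal, 2 welds).
R_nwt = 0.6 × 620 × 5.656 × 170 × 10⁻³ = 357.7 kN (transverse, base value).
(i) R_nwl + R_nwt = 1031 kN; (ii) 0.85 R_nwl + 1.5 R_nwt = 1109 kN.
R_n = max = 1109 kN [governs: (ii)]; φR_n = 831.6 kN.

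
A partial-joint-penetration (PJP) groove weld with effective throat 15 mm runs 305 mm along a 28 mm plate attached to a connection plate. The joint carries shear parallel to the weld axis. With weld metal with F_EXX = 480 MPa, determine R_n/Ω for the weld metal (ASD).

R_n/Ω ≈ 659 kN

Effective throat (given) t_e = 15 mm.
A_we = 15 × 305 = 4575 mm².
F_nw = 0.6 F_EXX = 288 MPa.
R_n/Ω = (288 × 4575) / 2.0 × 10⁻³ = 658.8 kN.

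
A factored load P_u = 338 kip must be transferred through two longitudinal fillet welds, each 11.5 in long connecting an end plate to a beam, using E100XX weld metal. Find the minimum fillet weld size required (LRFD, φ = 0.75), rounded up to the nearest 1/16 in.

w = 1/2 in

E100XX → F_EXX = 100 ksi.
Total weld length L = 23 in.
Required throat t_e = P_u / (φ × 0.6 F_EXX × L) = 338 / (0.75 × 0.6 × 100 × 23) = 0.3266 in.
Required leg w = t_e / 0.707 = 0.4619 in → use 1/2 in.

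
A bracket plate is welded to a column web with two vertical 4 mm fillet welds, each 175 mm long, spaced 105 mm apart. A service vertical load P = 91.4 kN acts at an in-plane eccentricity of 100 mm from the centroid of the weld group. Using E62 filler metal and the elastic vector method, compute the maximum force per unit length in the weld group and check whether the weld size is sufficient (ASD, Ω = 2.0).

f_max ≈ 675 N/mm; NOT adequate

E62XX → F_EXX = 620 MPa.
Total weld length L_w = 350 mm. Treat welds as unit-width lines.
Polar moment about centroid: J = 2[d³/12 + d(b/2)²] = 2[175³/12 + 175×52.5²] = 1858000 mm³.
Direct shear f_v = P/L_w = 91.4×10³ / 350 = 261.1 N/mm (vertical).
Torsion M = P·e = 91.4×10³ × 100 = 9140000 N·mm.
Critical point at (x, y) = (52.5, 87.5) from centroid. f_tx = M·y/J = 430.5 N/mm; f_ty = M·x/J = 258.3 N/mm.
Resultant f_max = √[f_tx² + (f_v + f_ty)²] = √[430.5² + (261.1 + 258.3)²] = 674.6 N/mm.
Capacity per unit length: r_n/Ω = (1/2.0) × 0.6 × 620 × (0.707 × 4) = 526 N/mm.
674.6 > 526 → NOT adequate.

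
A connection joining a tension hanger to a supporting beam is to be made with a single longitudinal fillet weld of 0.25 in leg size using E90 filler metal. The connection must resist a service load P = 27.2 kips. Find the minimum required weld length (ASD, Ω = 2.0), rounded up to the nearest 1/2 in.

E90XX → F_EXX = 90 ksi.
Throat t_e = 0.707 × 0.25 = 0.1767 in.
r_n/Ω = (0.6 × 90 × 0.1767) / 2.0 = 4.772 kip/in.
L_req = P / (r_n/Ω) = 27.2 / 4.772 = 5.7 in total.
Round up → use L = 6 in.

L = 6 in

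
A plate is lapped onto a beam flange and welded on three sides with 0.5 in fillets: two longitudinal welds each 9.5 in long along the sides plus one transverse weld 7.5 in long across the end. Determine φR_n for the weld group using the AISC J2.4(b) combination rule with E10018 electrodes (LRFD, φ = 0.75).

E100XX → F_EXX = 100 ksi.
t_e = 0.707 × 0.5 = 0.3535 in.
R_nwl = 0.6 × 100 × 0.3535 × 19 = 403 kip (longitudinal, 2 welds).
R_nwt = 0.6 × 100 × 0.3535 × 7.5 = 159.1 kip (transverse, base value).
(i) R_nwl + R_nwt = 562.1 kip; (ii) 0.85 R_nwl + 1.5 R_nwt = 581.2 kip.
R_n = max = 581.2 kip [governs: (ii)]; φR_n = 435.9 kip.

φR_n ≈ 436 kip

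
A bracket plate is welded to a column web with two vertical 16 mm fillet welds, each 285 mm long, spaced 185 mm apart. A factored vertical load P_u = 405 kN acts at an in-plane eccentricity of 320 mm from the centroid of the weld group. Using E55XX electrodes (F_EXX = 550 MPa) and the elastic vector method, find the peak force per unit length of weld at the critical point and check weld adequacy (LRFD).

Total weld length L_w = 570 mm. Treat welds as unit-width lines.
Polar moment about centroid: J = 2[d³/12 + d(b/2)²] = 2[285³/12 + 285×92.5²] = 8735000 mm³.
Direct shear f_v = P/L_w = 405×10³ / 570 = 710.5 N/mm (vertical).
Torsion M = P·e = 405×10³ × 320 = 129600000 N·mm.
Critical point at (x, y) = (92.5, 142.5) from centroid. f_tx = M·y/J = 2114 N/mm; f_ty = M·x/J = 1372 N/mm.
Resultant f_max = √[f_tx² + (f_v + f_ty)²] = √[2114² + (710.5 + 1372)²] = 2968 N/mm.
Capacity per unit length: φr_n = 0.75 × 0.6 × 550 × (0.707 × 16) = 2800 N/mm.
2968 > 2800 → NOT adequate.

f_max ≈ 2970 N/mm; NOT adequate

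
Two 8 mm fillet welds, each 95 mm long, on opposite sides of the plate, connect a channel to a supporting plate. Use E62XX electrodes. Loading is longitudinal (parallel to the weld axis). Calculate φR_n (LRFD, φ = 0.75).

φR_n ≈ 300 kN

E62XX → F_EXX = 620 MPa.
Effective throat t_e = 0.707 × 8 = 5.656 mm.
Total length L = 190 mm; A_we = 5.656 × 190 = 1075 mm².
F_nw = 0.6 F_EXX = 0.6 × 620 = 372 MPa.
φR_n = 0.75 × 372 × 1075 × 10⁻³ = 299.8 kN.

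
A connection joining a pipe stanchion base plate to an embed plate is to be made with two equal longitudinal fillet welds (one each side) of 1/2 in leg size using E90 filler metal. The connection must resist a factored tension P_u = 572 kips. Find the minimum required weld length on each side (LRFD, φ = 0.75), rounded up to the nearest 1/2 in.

E90XX → F_EXX = 90 ksi.
Throat t_e = 0.707 × 0.5 = 0.3535 in.
φr_n = 0.75 × 0.6 × 90 × 0.3535 = 14.32 kips/in.
L_req = P_u / φr_n = 572 / 14.32 = 39.95 in total.
Per side: 39.95 / 2 = 19.98 in.
Round up → use L = 20 in on each side.

L = 20 in on each side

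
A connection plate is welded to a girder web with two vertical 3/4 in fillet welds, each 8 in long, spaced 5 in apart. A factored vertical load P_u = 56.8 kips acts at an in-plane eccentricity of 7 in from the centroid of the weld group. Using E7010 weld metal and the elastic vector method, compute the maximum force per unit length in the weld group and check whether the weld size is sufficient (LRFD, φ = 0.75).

E70XX → F_EXX = 70 ksi.
Total weld length L_w = 16 in. Treat welds as unit-width lines.
Polar moment about centroid: J = 2[d³/12 + d(b/2)²] = 2[8³/12 + 8×2.5²] = 185.3 in³.
Direct shear f_v = P/L_w = 56.8 / 16 = 3.55 kip/in (vertical).
Torsion M = P·e = 56.8 × 7 = 397.6 kip·in.
Critical point at (x, y) = (2.5, 4) from centroid. f_tx = M·y/J = 8.581 kip/in; f_ty = M·x/J = 5.363 kip/in.
Resultant f_max = √[f_tx² + (f_v + f_ty)²] = √[8.581² + (3.55 + 5.363)²] = 12.37 kip/in.
Capacity per unit length: φr_n = 0.75 × 0.6 × 70 × (0.707 × 0.75) = 16.7 kip/in.
12.37 ≤ 16.7 → adequate.

f_max ≈ 12.4 kip/in; adequate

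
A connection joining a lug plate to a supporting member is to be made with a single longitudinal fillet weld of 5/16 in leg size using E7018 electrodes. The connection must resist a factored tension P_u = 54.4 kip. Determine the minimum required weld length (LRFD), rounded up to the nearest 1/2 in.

E70XX → F_EXX = 70 ksi.
Throat t_e = 0.707 × 0.3125 = 0.2209 in.
φr_n = 0.75 × 0.6 × 70 × 0.2209 = 6.96 kip/in.
L_req = P_u / φr_n = 54.4 / 6.96 = 7.817 in total.
Round up → use L = 8 in.

L = 8 in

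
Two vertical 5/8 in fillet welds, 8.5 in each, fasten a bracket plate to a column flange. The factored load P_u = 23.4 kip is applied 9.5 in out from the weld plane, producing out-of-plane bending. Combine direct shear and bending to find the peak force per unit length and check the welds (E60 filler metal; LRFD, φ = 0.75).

E60XX → F_EXX = 60 ksi.
L_w = 2 × 8.5 = 17 in; section modulus (unit throat) S = 2 × L²/6 = 24.08 in².
Direct shear f_v = P/L_w = 23.4/17 = 1.376 kip/in.
Moment M = P × e = 23.4 × 9.5 = 222.3 kip·in; bending f_b = M/S = 9.23 kip/in.
f_max = √(f_v² + f_b²) = √(1.376² + 9.23²) = 9.333 kip/in.
φr_n = 0.75 × 0.6 × 60 × (0.707 × 0.625) = 11.93 kip/in → adequate.

f_max ≈ 9.33 kip/in; adequate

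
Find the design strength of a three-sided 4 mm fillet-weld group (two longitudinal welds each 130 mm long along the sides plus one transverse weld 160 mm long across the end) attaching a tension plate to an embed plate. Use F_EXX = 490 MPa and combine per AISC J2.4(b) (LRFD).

t_e = 0.707 × 4 = 2.828 mm.
R_nwl = 0.6 × 490 × 2.828 × 260 × 10⁻³ = 216.2 kN (longitudinal, 2 welds).
R_nwt = 0.6 × 490 × 2.828 × 160 × 10⁻³ = 133 kN (transverse, base value).
(i) R_nwl + R_nwt = 349.2 kN; (ii) 0.85 R_nwl + 1.5 R_nwt = 383.3 kN.
R_n = max = 383.3 kN [governs: (ii)]; φR_n = 287.5 kN.

φR_n ≈ 287 kN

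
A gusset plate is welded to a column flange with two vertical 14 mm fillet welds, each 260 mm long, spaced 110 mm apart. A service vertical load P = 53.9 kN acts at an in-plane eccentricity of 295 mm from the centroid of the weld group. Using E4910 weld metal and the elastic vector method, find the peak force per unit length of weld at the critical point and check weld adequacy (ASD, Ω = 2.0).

E49XX → F_EXX = 490 MPa.
Total weld length L_w = 520 mm. Treat welds as unit-width lines.
Polar moment about centroid: J = 2[d³/12 + d(b/2)²] = 2[260³/12 + 260×55²] = 4502000 mm³.
Direct shear f_v = P/L_w = 53.9×10³ / 520 = 103.7 N/mm (vertical).
Torsion M = P·e = 53.9×10³ × 295 = 15900000 N·mm.
Critical point at (x, y) = (55, 130) from centroid. f_tx = M·y/J = 459.1 N/mm; f_ty = M·x/J = 194.2 N/mm.
Resultant f_max = √[f_tx² + (f_v + f_ty)²] = √[459.1² + (103.7 + 194.2)²] = 547.3 N/mm.
Capacity per unit length: r_n/Ω = (1/2.0) × 0.6 × 490 × (0.707 × 14) = 1455 N/mm.
547.3 ≤ 1455 → adequate.

f_max ≈ 547 N/mm; adequate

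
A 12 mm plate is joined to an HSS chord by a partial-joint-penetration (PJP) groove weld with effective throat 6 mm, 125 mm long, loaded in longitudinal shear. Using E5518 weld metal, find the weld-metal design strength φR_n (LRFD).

φR_n ≈ 186 kN

E55XX → F_EXX = 550 MPa.
Effective throat (given) t_e = 6 mm.
A_we = 6 × 125 = 750 mm².
F_nw = 0.6 F_EXX = 330 MPa.
φR_n = 0.75 × 330 × 750 × 10⁻³ = 185.6 kN.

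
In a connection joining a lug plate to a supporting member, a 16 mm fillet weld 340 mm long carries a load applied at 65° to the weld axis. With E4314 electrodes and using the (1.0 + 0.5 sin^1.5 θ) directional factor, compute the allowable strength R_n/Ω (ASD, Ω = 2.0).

R_n/Ω ≈ 710 kN

E43XX → F_EXX = 430 MPa.
t_e = 0.707 × 16 = 11.31 mm; A_we = 11.31 × 340 = 3846 mm².
Directional factor: 1.0 + 0.5 sin^1.5(65°) = 1.431.
F_nw = 0.6 × 430 × 1.431 = 369.3 MPa.
R_n/Ω = (369.3 × 3846) / 2.0 × 10⁻³ = 710.2 kN.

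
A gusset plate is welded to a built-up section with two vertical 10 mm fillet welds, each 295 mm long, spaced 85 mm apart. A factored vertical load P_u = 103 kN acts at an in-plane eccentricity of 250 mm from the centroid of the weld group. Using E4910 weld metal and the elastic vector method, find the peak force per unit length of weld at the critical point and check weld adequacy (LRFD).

f_max ≈ 806 N/mm; adequate

E49XX → F_EXX = 490 MPa.
Total weld length L_w = 590 mm. Treat welds as unit-width lines.
Polar moment about centroid: J = 2[d³/12 + d(b/2)²] = 2[295³/12 + 295×42.5²] = 5344000 mm³.
Direct shear f_v = P/L_w = 103×10³ / 590 = 174.6 N/mm (vertical).
Torsion M = P·e = 103×10³ × 250 = 25750000 N·mm.
Critical point at (x, y) = (42.5, 147.5) from centroid. f_tx = M·y/J = 710.7 N/mm; f_ty = M·x/J = 204.8 N/mm.
Resultant f_max = √[f_tx² + (f_v + f_ty)²] = √[710.7² + (174.6 + 204.8)²] = 805.6 N/mm.
Capacity per unit length: φr_n = 0.75 × 0.6 × 490 × (0.707 × 10) = 1559 N/mm.
805.6 ≤ 1559 → adequate.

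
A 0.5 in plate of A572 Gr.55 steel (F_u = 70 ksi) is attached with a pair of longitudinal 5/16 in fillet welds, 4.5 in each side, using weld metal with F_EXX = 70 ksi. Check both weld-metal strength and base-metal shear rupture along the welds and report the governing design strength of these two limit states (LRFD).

φR_n ≈ 62.6 kips (weld metal governs)

t_e = 0.707 × 0.3125 = 0.2209 in; L = 9 in.
Weld metal: φR_n = 0.75 × 0.6 × 70 × 0.2209 × 9 = 62.64 kips.
Base metal (shear rupture): φR_n = 0.75 × 0.6 × 70 × 0.5 × 9 = 141.8 kips.
Governing: weld metal.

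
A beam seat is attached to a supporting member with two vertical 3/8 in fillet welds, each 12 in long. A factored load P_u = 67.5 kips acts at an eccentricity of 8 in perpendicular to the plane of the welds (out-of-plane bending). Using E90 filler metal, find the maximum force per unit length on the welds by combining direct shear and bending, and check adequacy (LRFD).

f_max ≈ 11.6 kip/in; NOT adequate

E90XX → F_EXX = 90 ksi.
L_w = 2 × 12 = 24 in; section modulus (unit throat) S = 2 × L²/6 = 48 in².
Direct shear f_v = P/L_w = 67.5/24 = 2.812 kip/in.
Moment M = P × e = 67.5 × 8 = 540 kip·in; bending f_b = M/S = 11.25 kip/in.
f_max = √(f_v² + f_b²) = √(2.812² + 11.25²) = 11.6 kip/in.
φr_n = 0.75 × 0.6 × 90 × (0.707 × 0.375) = 10.74 kip/in → NOT adequate.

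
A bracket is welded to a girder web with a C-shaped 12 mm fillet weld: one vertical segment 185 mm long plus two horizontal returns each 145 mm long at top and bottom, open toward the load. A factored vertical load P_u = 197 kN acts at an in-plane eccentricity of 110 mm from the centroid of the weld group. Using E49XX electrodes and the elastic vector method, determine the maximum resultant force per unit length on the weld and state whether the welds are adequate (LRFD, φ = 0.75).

E49XX → F_EXX = 490 MPa.
Total weld length L_w = 475 mm. Treat welds as unit-width lines.
Centroid: x̄ = 2×145×72.5 / 475 = 44.26 mm from the vertical weld.
Polar moment about centroid: J = I_x + I_y = [185³/12 + 2×145×92.5²] + [185×44.26² + 2(145³/12 + 145×28.24²)] = 4111000 mm³.
Direct shear f_v = P/L_w = 197×10³ / 475 = 414.7 N/mm (vertical).
Torsion M = P·e = 197×10³ × 110 = 21670000 N·mm.
Critical point at (x, y) = (100.7, 92.5) from centroid. f_tx = M·y/J = 487.6 N/mm; f_ty = M·x/J = 531 N/mm.
Resultant f_max = √[f_tx² + (f_v + f_ty)²] = √[487.6² + (414.7 + 531)²] = 1064 N/mm.
Capacity per unit length: φr_n = 0.75 × 0.6 × 490 × (0.707 × 12) = 1871 N/mm.
1064 ≤ 1871 → adequate.

f_max ≈ 1060 N/mm; adequate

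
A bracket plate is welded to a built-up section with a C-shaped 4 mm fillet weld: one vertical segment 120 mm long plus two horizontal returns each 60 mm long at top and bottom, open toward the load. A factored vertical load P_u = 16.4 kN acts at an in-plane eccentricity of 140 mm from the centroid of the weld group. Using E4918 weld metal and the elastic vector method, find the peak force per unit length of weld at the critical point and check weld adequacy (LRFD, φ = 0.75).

f_max ≈ 305 N/mm; adequate

E49XX → F_EXX = 490 MPa.
Total weld length L_w = 240 mm. Treat welds as unit-width lines.
Centroid: x̄ = 2×60×30 / 240 = 15 mm from the vertical weld.
Polar moment about centroid: J = I_x + I_y = [120³/12 + 2×60×60²] + [120×15² + 2(60³/12 + 60×15²)] = 666000 mm³.
Direct shear f_v = P/L_w = 16.4×10³ / 240 = 68.33 N/mm (vertical).
Torsion M = P·e = 16.4×10³ × 140 = 2296000 N·mm.
Critical point at (x, y) = (45, 60) from centroid. f_tx = M·y/J = 206.8 N/mm; f_ty = M·x/J = 155.1 N/mm.
Resultant f_max = √[f_tx² + (f_v + f_ty)²] = √[206.8² + (68.33 + 155.1)²] = 304.5 N/mm.
Capacity per unit length: φr_n = 0.75 × 0.6 × 490 × (0.707 × 4) = 623.6 N/mm.
304.5 ≤ 623.6 → adequate.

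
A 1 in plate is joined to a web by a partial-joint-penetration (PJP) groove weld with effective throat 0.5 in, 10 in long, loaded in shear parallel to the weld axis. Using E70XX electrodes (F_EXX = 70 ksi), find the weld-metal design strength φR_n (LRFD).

φR_n ≈ 158 kip

Effective throat (given) t_e = 0.5 in.
A_we = 0.5 × 10 = 5 in².
F_nw = 0.6 F_EXX = 42 ksi.
φR_n = 0.75 × 42 × 5 = 157.5 kip.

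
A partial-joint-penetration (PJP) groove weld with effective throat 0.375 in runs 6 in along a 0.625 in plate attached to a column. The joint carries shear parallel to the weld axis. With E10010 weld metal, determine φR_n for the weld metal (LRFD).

φR_n ≈ 101 kips

E100XX → F_EXX = 100 ksi.
Effective throat (given) t_e = 0.375 in.
A_we = 0.375 × 6 = 2.25 in².
F_nw = 0.6 F_EXX = 60 ksi.
φR_n = 0.75 × 60 × 2.25 = 101.2 kips.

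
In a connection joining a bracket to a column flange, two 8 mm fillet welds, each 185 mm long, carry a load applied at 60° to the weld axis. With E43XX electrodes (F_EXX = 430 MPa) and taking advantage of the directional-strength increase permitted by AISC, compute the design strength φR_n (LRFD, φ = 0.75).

φR_n ≈ 568 kN

t_e = 0.707 × 8 = 5.656 mm; A_we = 5.656 × 370 = 2093 mm².
Directional factor: 1.0 + 0.5 sin^1.5(60°) = 1.403.
F_nw = 0.6 × 430 × 1.403 = 362 MPa.
φR_n = 0.75 × 362 × 2093 × 10⁻³ = 568.1 kN.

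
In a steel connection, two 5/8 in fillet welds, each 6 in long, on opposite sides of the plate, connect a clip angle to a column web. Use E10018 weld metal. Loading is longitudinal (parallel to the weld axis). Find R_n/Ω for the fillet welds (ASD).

E100XX → F_EXX = 100 ksi.
Effective throat t_e = 0.707 × 0.625 = 0.4419 in.
Total length L = 12 in; A_we = 0.4419 × 12 = 5.302 in².
F_nw = 0.6 F_EXX = 0.6 × 100 = 60 ksi.
R_n = 60 × 5.302 = 318.1 kips; R_n/Ω = 318.1/2.0 = 159.1 kips.

R_n/Ω ≈ 159 kips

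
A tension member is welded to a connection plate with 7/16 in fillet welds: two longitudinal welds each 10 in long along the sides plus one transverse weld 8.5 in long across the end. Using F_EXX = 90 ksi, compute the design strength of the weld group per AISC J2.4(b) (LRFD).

t_e = 0.707 × 0.4375 = 0.3093 in.
R_nwl = 0.6 × 90 × 0.3093 × 20 = 334.1 kip (longitudinal, 2 welds).
R_nwt = 0.6 × 90 × 0.3093 × 8.5 = 142 kip (transverse, base value).
(i) R_nwl + R_nwt = 476 kip; (ii) 0.85 R_nwl + 1.5 R_nwt = 496.9 kip.
R_n = max = 496.9 kip [governs: (ii)]; φR_n = 372.7 kip.

φR_n ≈ 373 kip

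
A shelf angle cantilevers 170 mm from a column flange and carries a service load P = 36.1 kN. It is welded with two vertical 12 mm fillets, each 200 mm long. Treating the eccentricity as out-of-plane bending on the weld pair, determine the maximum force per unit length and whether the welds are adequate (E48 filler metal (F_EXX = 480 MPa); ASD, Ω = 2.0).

f_max ≈ 469 N/mm; adequate

L_w = 2 × 200 = 400 mm; section modulus (unit throat) S = 2 × L²/6 = 13330 mm².
Direct shear f_v = P/L_w = 36.1×10³/400 = 90.25 N/mm.
Moment M = P × e = 36.1×10³ × 170 = 6137000 N·mm; bending f_b = M/S = 460.3 N/mm.
f_max = √(f_v² + f_b²) = √(90.25² + 460.3²) = 469 N/mm.
r_n/Ω = (1/2.0) × 0.6 × 480 × (0.707 × 12) = 1222 N/mm → adequate.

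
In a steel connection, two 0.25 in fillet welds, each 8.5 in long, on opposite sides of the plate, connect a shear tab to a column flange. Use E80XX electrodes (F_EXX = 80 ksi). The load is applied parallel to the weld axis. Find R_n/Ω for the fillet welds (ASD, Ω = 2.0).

R_n/Ω ≈ 72.1 kip

Effective throat t_e = 0.707 × 0.25 = 0.1767 in.
Total length L = 17 in; A_we = 0.1767 × 17 = 3.005 in².
F_nw = 0.6 F_EXX = 0.6 × 80 = 48 ksi.
R_n = 48 × 3.005 = 144.2 kip; R_n/Ω = 144.2/2.0 = 72.11 kip.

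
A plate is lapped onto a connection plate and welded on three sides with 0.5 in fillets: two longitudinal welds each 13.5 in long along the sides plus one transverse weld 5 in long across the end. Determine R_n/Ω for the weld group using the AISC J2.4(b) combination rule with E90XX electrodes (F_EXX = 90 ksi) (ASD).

R_n/Ω ≈ 305 kips

t_e = 0.707 × 0.5 = 0.3535 in.
R_nwl = 0.6 × 90 × 0.3535 × 27 = 515.4 kips (longitudinal, 2 welds).
R_nwt = 0.6 × 90 × 0.3535 × 5 = 95.44 kips (transverse, base value).
(i) R_nwl + R_nwt = 610.8 kips; (ii) 0.85 R_nwl + 1.5 R_nwt = 581.3 kips.
R_n = max = 610.8 kips [governs: (i)]; R_n/Ω = 305.4 kips.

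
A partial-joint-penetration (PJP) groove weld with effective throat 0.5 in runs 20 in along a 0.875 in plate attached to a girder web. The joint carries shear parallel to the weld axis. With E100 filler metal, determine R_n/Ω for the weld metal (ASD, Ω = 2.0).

R_n/Ω ≈ 300 kip

E100XX → F_EXX = 100 ksi.
Effective throat (given) t_e = 0.5 in.
A_we = 0.5 × 20 = 10 in².
F_nw = 0.6 F_EXX = 60 ksi.
R_n/Ω = (60 × 10) / 2.0 = 300 kip.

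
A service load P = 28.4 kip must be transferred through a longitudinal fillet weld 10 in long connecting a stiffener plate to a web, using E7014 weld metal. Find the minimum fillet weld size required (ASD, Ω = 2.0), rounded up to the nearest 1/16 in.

w = 1/4 in

E70XX → F_EXX = 70 ksi.
Total weld length L = 10 in.
Required throat t_e = P × Ω / (0.6 F_EXX × L) = 28.4 × 2.0 / (0.6 × 70 × 10) = 0.1352 in.
Required leg w = t_e / 0.707 = 0.1913 in → use 1/4 in.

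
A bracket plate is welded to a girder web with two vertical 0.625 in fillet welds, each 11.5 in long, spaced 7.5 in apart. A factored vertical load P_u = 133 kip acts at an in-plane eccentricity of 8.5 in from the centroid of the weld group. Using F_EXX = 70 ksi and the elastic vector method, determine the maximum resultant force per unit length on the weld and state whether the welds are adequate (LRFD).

Total weld length L_w = 23 in. Treat welds as unit-width lines.
Polar moment about centroid: J = 2[d³/12 + d(b/2)²] = 2[11.5³/12 + 11.5×3.75²] = 576.9 in³.
Direct shear f_v = P/L_w = 133 / 23 = 5.783 kip/in (vertical).
Torsion M = P·e = 133 × 8.5 = 1130.5 kip·in.
Critical point at (x, y) = (3.75, 5.75) from centroid. f_tx = M·y/J = 11.27 kip/in; f_ty = M·x/J = 7.348 kip/in.
Resultant f_max = √[f_tx² + (f_v + f_ty)²] = √[11.27² + (5.783 + 7.348)²] = 17.3 kip/in.
Capacity per unit length: φr_n = 0.75 × 0.6 × 70 × (0.707 × 0.625) = 13.92 kip/in.
17.3 > 13.92 → NOT adequate.

f_max ≈ 17.3 kip/in; NOT adequate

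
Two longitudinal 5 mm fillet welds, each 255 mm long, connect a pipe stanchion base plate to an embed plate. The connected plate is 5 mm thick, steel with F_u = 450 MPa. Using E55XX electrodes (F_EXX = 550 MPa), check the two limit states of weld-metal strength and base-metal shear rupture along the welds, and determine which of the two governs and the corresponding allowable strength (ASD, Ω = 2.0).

t_e = 0.707 × 5 = 3.535 mm; L = 510 mm.
Weld metal: R_n/Ω = (1/2.0) × 0.6 × 550 × 3.535 × 510 × 10⁻³ = 297.5 kN.
Base metal (shear rupture): R_n/Ω = (1/2.0) × 0.6 × 450 × 5 × 510 × 10⁻³ = 344.2 kN.
Governing: weld metal.

R_n/Ω ≈ 297 kN (weld metal governs)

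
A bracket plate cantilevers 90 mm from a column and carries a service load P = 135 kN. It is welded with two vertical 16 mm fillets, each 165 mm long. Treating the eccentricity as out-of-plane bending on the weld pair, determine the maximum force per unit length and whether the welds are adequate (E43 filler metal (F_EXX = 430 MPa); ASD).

f_max ≈ 1400 N/mm; adequate

L_w = 2 × 165 = 330 mm; section modulus (unit throat) S = 2 × L²/6 = 9075 mm².
Direct shear f_v = P/L_w = 135×10³/330 = 409.1 N/mm.
Moment M = P × e = 135×10³ × 90 = 12150000 N·mm; bending f_b = M/S = 1339 N/mm.
f_max = √(f_v² + f_b²) = √(409.1² + 1339²) = 1400 N/mm.
r_n/Ω = (1/2.0) × 0.6 × 430 × (0.707 × 16) = 1459 N/mm → adequate.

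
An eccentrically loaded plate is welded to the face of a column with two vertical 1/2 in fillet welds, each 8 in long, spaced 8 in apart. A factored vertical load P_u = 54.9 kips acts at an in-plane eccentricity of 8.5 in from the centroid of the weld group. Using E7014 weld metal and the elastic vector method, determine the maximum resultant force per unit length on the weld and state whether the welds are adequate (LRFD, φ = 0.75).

f_max ≈ 10.4 kip/in; adequate

E70XX → F_EXX = 70 ksi.
Total weld length L_w = 16 in. Treat welds as unit-width lines.
Polar moment about centroid: J = 2[d³/12 + d(b/2)²] = 2[8³/12 + 8×4²] = 341.3 in³.
Direct shear f_v = P/L_w = 54.9 / 16 = 3.431 kip/in (vertical).
Torsion M = P·e = 54.9 × 8.5 = 466.65 kip·in.
Critical point at (x, y) = (4, 4) from centroid. f_tx = M·y/J = 5.469 kip/in; f_ty = M·x/J = 5.469 kip/in.
Resultant f_max = √[f_tx² + (f_v + f_ty)²] = √[5.469² + (3.431 + 5.469)²] = 10.45 kip/in.
Capacity per unit length: φr_n = 0.75 × 0.6 × 70 × (0.707 × 0.5) = 11.14 kip/in.
10.45 ≤ 11.14 → adequate.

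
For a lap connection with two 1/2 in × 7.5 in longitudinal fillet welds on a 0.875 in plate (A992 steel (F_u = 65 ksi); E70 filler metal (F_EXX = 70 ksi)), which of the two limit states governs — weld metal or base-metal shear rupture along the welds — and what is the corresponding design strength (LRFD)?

φR_n ≈ 167 kips (weld metal governs)

t_e = 0.707 × 0.5 = 0.3535 in; L = 15 in.
Weld metal: φR_n = 0.75 × 0.6 × 70 × 0.3535 × 15 = 167 kips.
Base metal (shear rupture): φR_n = 0.75 × 0.6 × 65 × 0.875 × 15 = 383.9 kips.
Governing: weld metal.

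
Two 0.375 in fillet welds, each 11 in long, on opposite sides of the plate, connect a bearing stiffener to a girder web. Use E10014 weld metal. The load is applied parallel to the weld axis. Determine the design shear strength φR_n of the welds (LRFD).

E100XX → F_EXX = 100 ksi.
Effective throat t_e = 0.707 × 0.375 = 0.2651 in.
Total length L = 22 in; A_we = 0.2651 × 22 = 5.833 in².
F_nw = 0.6 F_EXX = 0.6 × 100 = 60 ksi.
φR_n = 0.75 × 60 × 5.833 = 262.5 kips.

φR_n ≈ 262 kips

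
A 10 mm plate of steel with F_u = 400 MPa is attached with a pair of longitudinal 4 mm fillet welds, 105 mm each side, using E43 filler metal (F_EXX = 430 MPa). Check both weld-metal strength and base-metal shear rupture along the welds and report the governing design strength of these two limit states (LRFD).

φR_n ≈ 115 kN (weld metal governs)

t_e = 0.707 × 4 = 2.828 mm; L = 210 mm.
Weld metal: φR_n = 0.75 × 0.6 × 430 × 2.828 × 210 × 10⁻³ = 114.9 kN.
Base metal (shear rupture): φR_n = 0.75 × 0.6 × 400 × 10 × 210 × 10⁻³ = 378 kN.
Governing: weld metal.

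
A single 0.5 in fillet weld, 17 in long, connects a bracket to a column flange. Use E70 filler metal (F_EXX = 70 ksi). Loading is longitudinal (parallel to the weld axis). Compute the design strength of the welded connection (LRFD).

Effective throat t_e = 0.707 × 0.5 = 0.3535 in.
Total length L = 17 in; A_we = 0.3535 × 17 = 6.01 in².
F_nw = 0.6 F_EXX = 0.6 × 70 = 42 ksi.
φR_n = 0.75 × 42 × 6.01 = 189.3 kip.

φR_n ≈ 189 kip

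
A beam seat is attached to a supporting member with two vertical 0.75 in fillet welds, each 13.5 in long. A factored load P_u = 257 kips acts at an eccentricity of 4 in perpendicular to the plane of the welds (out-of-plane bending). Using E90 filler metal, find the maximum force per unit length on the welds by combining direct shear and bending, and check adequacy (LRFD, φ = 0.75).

E90XX → F_EXX = 90 ksi.
L_w = 2 × 13.5 = 27 in; section modulus (unit throat) S = 2 × L²/6 = 60.75 in².
Direct shear f_v = P/L_w = 257/27 = 9.519 kip/in.
Moment M = P × e = 257 × 4 = 1028 kip·in; bending f_b = M/S = 16.92 kip/in.
f_max = √(f_v² + f_b²) = √(9.519² + 16.92²) = 19.42 kip/in.
φr_n = 0.75 × 0.6 × 90 × (0.707 × 0.75) = 21.48 kip/in → adequate.

f_max ≈ 19.4 kip/in; adequate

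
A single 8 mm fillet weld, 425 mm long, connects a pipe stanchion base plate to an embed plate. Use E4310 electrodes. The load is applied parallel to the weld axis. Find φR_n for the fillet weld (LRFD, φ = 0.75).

E43XX → F_EXX = 430 MPa.
Effective throat t_e = 0.707 × 8 = 5.656 mm.
Total length L = 425 mm; A_we = 5.656 × 425 = 2404 mm².
F_nw = 0.6 F_EXX = 0.6 × 430 = 258 MPa.
φR_n = 0.75 × 258 × 2404 × 10⁻³ = 465.1 kN.

φR_n ≈ 465 kN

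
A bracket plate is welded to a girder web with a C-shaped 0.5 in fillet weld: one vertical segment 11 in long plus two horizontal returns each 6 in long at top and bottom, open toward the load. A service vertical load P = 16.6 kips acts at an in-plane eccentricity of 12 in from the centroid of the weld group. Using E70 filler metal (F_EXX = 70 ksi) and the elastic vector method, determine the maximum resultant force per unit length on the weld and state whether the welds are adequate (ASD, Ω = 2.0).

Total weld length L_w = 23 in. Treat welds as unit-width lines.
Centroid: x̄ = 2×6×3 / 23 = 1.565 in from the vertical weld.
Polar moment about centroid: J = I_x + I_y = [11³/12 + 2×6×5.5²] + [11×1.565² + 2(6³/12 + 6×1.435²)] = 561.6 in³.
Direct shear f_v = P/L_w = 16.6 / 23 = 0.7217 kip/in (vertical).
Torsion M = P·e = 16.6 × 12 = 199.2 kip·in.
Critical point at (x, y) = (4.435, 5.5) from centroid. f_tx = M·y/J = 1.951 kip/in; f_ty = M·x/J = 1.573 kip/in.
Resultant f_max = √[f_tx² + (f_v + f_ty)²] = √[1.951² + (0.7217 + 1.573)²] = 3.012 kip/in.
Capacity per unit length: r_n/Ω = (1/2.0) × 0.6 × 70 × (0.707 × 0.5) = 7.423 kip/in.
3.012 ≤ 7.423 → adequate.

f_max ≈ 3.01 kip/in; adequate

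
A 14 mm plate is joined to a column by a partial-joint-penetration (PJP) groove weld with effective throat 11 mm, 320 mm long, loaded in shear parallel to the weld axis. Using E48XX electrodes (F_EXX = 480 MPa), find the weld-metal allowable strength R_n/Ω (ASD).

Effective throat (given) t_e = 11 mm.
A_we = 11 × 320 = 3520 mm².
F_nw = 0.6 F_EXX = 288 MPa.
R_n/Ω = (288 × 3520) / 2.0 × 10⁻³ = 506.9 kN.

R_n/Ω ≈ 507 kN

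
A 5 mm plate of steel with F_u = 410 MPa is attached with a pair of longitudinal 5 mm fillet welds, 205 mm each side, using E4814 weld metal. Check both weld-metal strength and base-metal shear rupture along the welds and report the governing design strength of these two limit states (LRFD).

E48XX → F_EXX = 480 MPa.
t_e = 0.707 × 5 = 3.535 mm; L = 410 mm.
Weld metal: φR_n = 0.75 × 0.6 × 480 × 3.535 × 410 × 10⁻³ = 313.1 kN.
Base metal (shear rupture): φR_n = 0.75 × 0.6 × 410 × 5 × 410 × 10⁻³ = 378.2 kN.
Governing: weld metal.

φR_n ≈ 313 kN (weld metal governs)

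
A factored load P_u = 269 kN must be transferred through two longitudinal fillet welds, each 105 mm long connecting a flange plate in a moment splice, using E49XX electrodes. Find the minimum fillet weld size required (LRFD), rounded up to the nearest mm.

E49XX → F_EXX = 490 MPa.
Total weld length L = 210 mm.
Required throat t_e = P_u / (φ × 0.6 F_EXX × L) = 269 / (0.75 × 0.6 × 490 × 210 × 10⁻³) = 5.809 mm.
Required leg w = t_e / 0.707 = 8.217 mm → use 9 mm.

w = 9 mm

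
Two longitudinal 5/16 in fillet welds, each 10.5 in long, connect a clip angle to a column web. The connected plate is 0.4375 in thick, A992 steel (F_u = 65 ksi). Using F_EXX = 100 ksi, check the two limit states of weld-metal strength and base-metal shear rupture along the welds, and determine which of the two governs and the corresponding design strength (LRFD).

t_e = 0.707 × 0.3125 = 0.2209 in; L = 21 in.
Weld metal: φR_n = 0.75 × 0.6 × 100 × 0.2209 × 21 = 208.8 kip.
Base metal (shear rupture): φR_n = 0.75 × 0.6 × 65 × 0.4375 × 21 = 268.7 kip.
Governing: weld metal.

φR_n ≈ 209 kip (weld metal governs)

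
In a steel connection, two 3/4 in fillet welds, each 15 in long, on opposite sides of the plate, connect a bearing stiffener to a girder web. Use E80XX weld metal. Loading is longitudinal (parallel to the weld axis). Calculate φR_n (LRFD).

φR_n ≈ 573 kips

E80XX → F_EXX = 80 ksi.
Effective throat t_e = 0.707 × 0.75 = 0.5302 in.
Total length L = 30 in; A_we = 0.5302 × 30 = 15.91 in².
F_nw = 0.6 F_EXX = 0.6 × 80 = 48 ksi.
φR_n = 0.75 × 48 × 15.91 = 572.7 kips.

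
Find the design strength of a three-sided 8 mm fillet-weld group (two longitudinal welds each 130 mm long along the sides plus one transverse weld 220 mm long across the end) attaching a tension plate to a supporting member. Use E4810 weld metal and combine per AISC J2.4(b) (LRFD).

φR_n ≈ 673 kN

E48XX → F_EXX = 480 MPa.
t_e = 0.707 × 8 = 5.656 mm.
R_nwl = 0.6 × 480 × 5.656 × 260 × 10⁻³ = 423.5 kN (longitudinal, 2 welds).
R_nwt = 0.6 × 480 × 5.656 × 220 × 10⁻³ = 358.4 kN (transverse, base value).
(i) R_nwl + R_nwt = 781.9 kN; (ii) 0.85 R_nwl + 1.5 R_nwt = 897.5 kN.
R_n = max = 897.5 kN [governs: (ii)]; φR_n = 673.2 kN.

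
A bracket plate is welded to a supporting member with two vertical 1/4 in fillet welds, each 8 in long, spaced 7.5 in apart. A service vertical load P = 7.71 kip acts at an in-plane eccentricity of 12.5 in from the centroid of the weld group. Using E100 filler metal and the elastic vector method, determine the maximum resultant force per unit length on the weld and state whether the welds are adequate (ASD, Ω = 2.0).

f_max ≈ 2.06 kip/in; adequate

E100XX → F_EXX = 100 ksi.
Total weld length L_w = 16 in. Treat welds as unit-width lines.
Polar moment about centroid: J = 2[d³/12 + d(b/2)²] = 2[8³/12 + 8×3.75²] = 310.3 in³.
Direct shear f_v = P/L_w = 7.71 / 16 = 0.4819 kip/in (vertical).
Torsion M = P·e = 7.71 × 12.5 = 96.375 kip·in.
Critical point at (x, y) = (3.75, 4) from centroid. f_tx = M·y/J = 1.242 kip/in; f_ty = M·x/J = 1.165 kip/in.
Resultant f_max = √[f_tx² + (f_v + f_ty)²] = √[1.242² + (0.4819 + 1.165)²] = 2.062 kip/in.
Capacity per unit length: r_n/Ω = (1/2.0) × 0.6 × 100 × (0.707 × 0.25) = 5.302 kip/in.
2.062 ≤ 5.302 → adequate.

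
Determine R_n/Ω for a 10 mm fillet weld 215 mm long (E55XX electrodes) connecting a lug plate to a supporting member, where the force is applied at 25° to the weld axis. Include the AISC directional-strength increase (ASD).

E55XX → F_EXX = 550 MPa.
t_e = 0.707 × 10 = 7.07 mm; A_we = 7.07 × 215 = 1520 mm².
Directional factor: 1.0 + 0.5 sin^1.5(25°) = 1.137.
F_nw = 0.6 × 550 × 1.137 = 375.3 MPa.
R_n/Ω = (375.3 × 1520) / 2.0 × 10⁻³ = 285.3 kN.

R_n/Ω ≈ 285 kN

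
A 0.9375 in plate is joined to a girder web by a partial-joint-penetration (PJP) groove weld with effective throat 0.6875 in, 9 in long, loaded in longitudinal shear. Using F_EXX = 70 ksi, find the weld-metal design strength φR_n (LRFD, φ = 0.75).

φR_n ≈ 195 kip

Effective throat (given) t_e = 0.6875 in.
A_we = 0.6875 × 9 = 6.188 in².
F_nw = 0.6 F_EXX = 42 ksi.
φR_n = 0.75 × 42 × 6.188 = 194.9 kip.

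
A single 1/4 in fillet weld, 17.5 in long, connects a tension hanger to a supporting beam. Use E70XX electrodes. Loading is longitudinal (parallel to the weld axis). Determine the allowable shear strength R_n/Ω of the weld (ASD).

R_n/Ω ≈ 65 kip

E70XX → F_EXX = 70 ksi.
Effective throat t_e = 0.707 × 0.25 = 0.1767 in.
Total length L = 17.5 in; A_we = 0.1767 × 17.5 = 3.093 in².
F_nw = 0.6 F_EXX = 0.6 × 70 = 42 ksi.
R_n = 42 × 3.093 = 129.9 kip; R_n/Ω = 129.9/2.0 = 64.96 kip.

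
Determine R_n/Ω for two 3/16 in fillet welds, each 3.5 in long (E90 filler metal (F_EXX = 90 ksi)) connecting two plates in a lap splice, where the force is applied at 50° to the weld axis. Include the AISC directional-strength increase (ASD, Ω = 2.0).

t_e = 0.707 × 0.1875 = 0.1326 in; A_we = 0.1326 × 7 = 0.9279 in².
Directional factor: 1.0 + 0.5 sin^1.5(50°) = 1.335.
F_nw = 0.6 × 90 × 1.335 = 72.1 ksi.
R_n/Ω = (72.1 × 0.9279) / 2.0 = 33.45 kip.

R_n/Ω ≈ 33.5 kip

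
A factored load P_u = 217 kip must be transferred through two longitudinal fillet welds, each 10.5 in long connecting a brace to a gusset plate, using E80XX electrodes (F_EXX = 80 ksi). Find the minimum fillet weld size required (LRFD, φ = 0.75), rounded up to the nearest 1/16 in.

Total weld length L = 21 in.
Required throat t_e = P_u / (φ × 0.6 F_EXX × L) = 217 / (0.75 × 0.6 × 80 × 21) = 0.287 in.
Required leg w = t_e / 0.707 = 0.406 in → use 7/16 in.

w = 7/16 in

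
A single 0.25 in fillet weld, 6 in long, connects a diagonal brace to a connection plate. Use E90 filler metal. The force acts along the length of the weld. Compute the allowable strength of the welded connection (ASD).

R_n/Ω ≈ 28.6 kips

E90XX → F_EXX = 90 ksi.
Effective throat t_e = 0.707 × 0.25 = 0.1767 in.
Total length L = 6 in; A_we = 0.1767 × 6 = 1.06 in².
F_nw = 0.6 F_EXX = 0.6 × 90 = 54 ksi.
R_n = 54 × 1.06 = 57.27 kips; R_n/Ω = 57.27/2.0 = 28.63 kips.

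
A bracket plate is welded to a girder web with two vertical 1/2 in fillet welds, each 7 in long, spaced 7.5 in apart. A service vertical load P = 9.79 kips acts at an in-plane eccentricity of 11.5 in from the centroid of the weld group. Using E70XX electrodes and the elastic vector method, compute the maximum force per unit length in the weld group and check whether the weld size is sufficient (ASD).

E70XX → F_EXX = 70 ksi.
Total weld length L_w = 14 in. Treat welds as unit-width lines.
Polar moment about centroid: J = 2[d³/12 + d(b/2)²] = 2[7³/12 + 7×3.75²] = 254 in³.
Direct shear f_v = P/L_w = 9.79 / 14 = 0.6993 kip/in (vertical).
Torsion M = P·e = 9.79 × 11.5 = 112.58 kip·in.
Critical point at (x, y) = (3.75, 3.5) from centroid. f_tx = M·y/J = 1.551 kip/in; f_ty = M·x/J = 1.662 kip/in.
Resultant f_max = √[f_tx² + (f_v + f_ty)²] = √[1.551² + (0.6993 + 1.662)²] = 2.825 kip/in.
Capacity per unit length: r_n/Ω = (1/2.0) × 0.6 × 70 × (0.707 × 0.5) = 7.423 kip/in.
2.825 ≤ 7.423 → adequate.

f_max ≈ 2.83 kip/in; adequate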